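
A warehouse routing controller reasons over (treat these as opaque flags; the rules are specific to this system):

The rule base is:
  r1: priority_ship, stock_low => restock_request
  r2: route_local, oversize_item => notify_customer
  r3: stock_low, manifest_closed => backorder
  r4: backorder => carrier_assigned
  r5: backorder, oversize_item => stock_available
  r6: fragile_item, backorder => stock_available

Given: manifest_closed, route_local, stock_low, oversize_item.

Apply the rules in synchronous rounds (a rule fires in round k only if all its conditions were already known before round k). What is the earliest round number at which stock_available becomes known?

2

Round 1: r2 [route_local, oversize_item => notify_customer]; r3 [stock_low, manifest_closed => backorder]. New: notify_customer, backorder.
Round 2: r4 [backorder => carrier_assigned]; r5 [backorder, oversize_item => stock_available]. New: carrier_assigned, stock_available.
stock_available first appears in round 2.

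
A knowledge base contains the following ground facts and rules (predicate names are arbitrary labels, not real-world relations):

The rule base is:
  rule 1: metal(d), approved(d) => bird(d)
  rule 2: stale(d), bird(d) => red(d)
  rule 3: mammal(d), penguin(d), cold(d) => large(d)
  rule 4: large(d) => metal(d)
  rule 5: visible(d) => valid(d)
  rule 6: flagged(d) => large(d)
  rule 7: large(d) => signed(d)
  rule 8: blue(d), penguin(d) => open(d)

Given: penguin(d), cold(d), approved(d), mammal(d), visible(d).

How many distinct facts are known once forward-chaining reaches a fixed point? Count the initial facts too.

Round 1 fires rule 3, rule 5, giving large(d), valid(d).
Round 2 fires rule 4, rule 7, giving metal(d), signed(d).
Round 3 fires rule 1, giving bird(d).
Closure: {approved(d), bird(d), cold(d), large(d), mammal(d), metal(d), penguin(d), signed(d), valid(d), visible(d)} — 10 facts.

10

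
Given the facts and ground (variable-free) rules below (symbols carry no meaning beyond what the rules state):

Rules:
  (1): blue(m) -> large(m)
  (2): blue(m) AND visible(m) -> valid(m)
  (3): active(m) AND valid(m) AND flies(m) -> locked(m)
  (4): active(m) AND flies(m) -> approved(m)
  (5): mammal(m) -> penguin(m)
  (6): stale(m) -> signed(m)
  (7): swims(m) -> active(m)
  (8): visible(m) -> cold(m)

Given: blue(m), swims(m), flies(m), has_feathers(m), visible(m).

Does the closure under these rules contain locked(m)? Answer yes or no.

yes

Round 1 fires (1), (2), (7), (8), giving large(m), valid(m), active(m), cold(m).
Round 2 fires (3), (4), giving locked(m), approved(m).
locked(m) appears in round 2, so it is derivable.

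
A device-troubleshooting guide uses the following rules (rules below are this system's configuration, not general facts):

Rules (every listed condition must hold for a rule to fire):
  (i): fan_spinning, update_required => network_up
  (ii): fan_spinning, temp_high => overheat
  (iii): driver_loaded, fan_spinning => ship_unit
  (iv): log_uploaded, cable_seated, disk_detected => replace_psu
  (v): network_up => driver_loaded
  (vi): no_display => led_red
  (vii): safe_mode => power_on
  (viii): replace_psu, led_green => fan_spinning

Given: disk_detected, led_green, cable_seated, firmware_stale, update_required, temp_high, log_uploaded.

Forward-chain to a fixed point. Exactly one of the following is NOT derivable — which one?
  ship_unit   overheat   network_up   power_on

power_on

[1] (iv) [log_uploaded, cable_seated, disk_detected => replace_psu]. ⇒ new: replace_psu.
[2] (viii) [replace_psu, led_green => fan_spinning]. ⇒ new: fan_spinning.
[3] (i) [fan_spinning, update_required => network_up]; (ii) [fan_spinning, temp_high => overheat]. ⇒ new: network_up, overheat.
[4] (v) [network_up => driver_loaded]. ⇒ new: driver_loaded.
[5] (iii) [driver_loaded, fan_spinning => ship_unit]. ⇒ new: ship_unit.
Derived: network_up (round 3), overheat (round 3), ship_unit (round 5). power_on never appears in any round.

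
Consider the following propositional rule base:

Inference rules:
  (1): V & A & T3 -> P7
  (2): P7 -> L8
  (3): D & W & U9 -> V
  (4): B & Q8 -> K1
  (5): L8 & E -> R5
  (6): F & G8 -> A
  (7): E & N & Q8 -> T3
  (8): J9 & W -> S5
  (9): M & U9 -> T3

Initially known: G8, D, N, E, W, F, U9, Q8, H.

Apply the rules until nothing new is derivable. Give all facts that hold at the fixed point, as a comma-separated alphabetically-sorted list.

A, D, E, F, G8, H, L8, N, P7, Q8, R5, T3, U9, V, W

Round 1 fires (3), (6), (7), giving V, A, T3.
Round 2 fires (1), giving P7.
Round 3 fires (2), giving L8.
Round 4 fires (5), giving R5.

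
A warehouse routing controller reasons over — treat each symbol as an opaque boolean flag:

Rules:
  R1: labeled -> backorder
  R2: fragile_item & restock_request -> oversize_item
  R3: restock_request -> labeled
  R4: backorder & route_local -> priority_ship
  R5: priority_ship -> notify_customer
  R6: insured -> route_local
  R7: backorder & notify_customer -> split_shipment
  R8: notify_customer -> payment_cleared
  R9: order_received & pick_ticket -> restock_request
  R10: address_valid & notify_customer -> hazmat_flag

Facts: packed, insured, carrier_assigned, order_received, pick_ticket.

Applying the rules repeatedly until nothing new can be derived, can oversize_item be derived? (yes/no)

no

Round 1 — R6, R9, derive route_local, restock_request.
Round 2 — R3, derive labeled.
Round 3 — R1, derive backorder.
Round 4 — R4, derive priority_ship.
Round 5 — R5, derive notify_customer.
Round 6 — R7, R8, derive split_shipment, payment_cleared.
Fixed point reached. oversize_item is concluded only by R2; R2 needs fragile_item (never derived).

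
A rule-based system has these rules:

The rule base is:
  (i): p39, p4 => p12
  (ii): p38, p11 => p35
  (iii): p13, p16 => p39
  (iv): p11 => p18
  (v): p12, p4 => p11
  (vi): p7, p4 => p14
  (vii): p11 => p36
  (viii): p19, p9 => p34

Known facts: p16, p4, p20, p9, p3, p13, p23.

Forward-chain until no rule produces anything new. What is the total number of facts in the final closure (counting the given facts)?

[1] (iii) [p13, p16 => p39]. ⇒ new: p39.
[2] (i) [p39, p4 => p12]. ⇒ new: p12.
[3] (v) [p12, p4 => p11]. ⇒ new: p11.
[4] (iv) [p11 => p18]; (vii) [p11 => p36]. ⇒ new: p18, p36.
Closure: {p11, p12, p13, p16, p18, p20, p23, p3, p36, p39, p4, p9} — 12 facts.

12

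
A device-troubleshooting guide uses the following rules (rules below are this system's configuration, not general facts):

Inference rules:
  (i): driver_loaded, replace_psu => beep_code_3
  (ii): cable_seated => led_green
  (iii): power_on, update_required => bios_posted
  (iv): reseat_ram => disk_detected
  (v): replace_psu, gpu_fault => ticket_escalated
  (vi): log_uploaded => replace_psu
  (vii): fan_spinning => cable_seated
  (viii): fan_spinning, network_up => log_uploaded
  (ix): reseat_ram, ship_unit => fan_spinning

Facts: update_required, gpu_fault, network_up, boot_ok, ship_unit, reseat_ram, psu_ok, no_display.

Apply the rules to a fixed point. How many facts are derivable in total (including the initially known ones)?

Round 1: (iv) [reseat_ram => disk_detected]; (ix) [reseat_ram, ship_unit => fan_spinning]. New: disk_detected, fan_spinning.
Round 2: (vii) [fan_spinning => cable_seated]; (viii) [fan_spinning, network_up => log_uploaded]. New: cable_seated, log_uploaded.
Round 3: (ii) [cable_seated => led_green]; (vi) [log_uploaded => replace_psu]. New: led_green, replace_psu.
Round 4: (v) [replace_psu, gpu_fault => ticket_escalated]. New: ticket_escalated.
Closure: {boot_ok, cable_seated, disk_detected, fan_spinning, gpu_fault, led_green, log_uploaded, network_up, no_display, psu_ok, replace_psu, reseat_ram, ship_unit, ticket_escalated, update_required} — 15 facts.

15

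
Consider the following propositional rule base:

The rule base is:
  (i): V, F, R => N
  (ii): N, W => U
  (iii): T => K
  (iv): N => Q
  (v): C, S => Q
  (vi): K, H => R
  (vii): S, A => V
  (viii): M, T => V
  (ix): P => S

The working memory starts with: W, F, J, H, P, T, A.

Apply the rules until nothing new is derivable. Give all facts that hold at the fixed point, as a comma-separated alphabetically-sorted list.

Round 1: (iii) [T => K]; (ix) [P => S]. Adds K, S.
Round 2: (vi) [K, H => R]; (vii) [S, A => V]. Adds R, V.
Round 3: (i) [V, F, R => N]. Adds N.
Round 4: (ii) [N, W => U]; (iv) [N => Q]. Adds U, Q.

A, F, H, J, K, N, P, Q, R, S, T, U, V, W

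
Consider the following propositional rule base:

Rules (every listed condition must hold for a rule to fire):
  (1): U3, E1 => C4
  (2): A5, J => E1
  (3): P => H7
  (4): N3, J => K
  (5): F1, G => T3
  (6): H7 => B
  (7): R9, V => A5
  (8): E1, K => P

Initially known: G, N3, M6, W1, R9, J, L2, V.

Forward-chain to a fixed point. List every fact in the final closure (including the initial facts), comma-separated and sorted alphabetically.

Round 1 fires (4), (7), giving K, A5.
Round 2 fires (2), giving E1.
Round 3 fires (8), giving P.
Round 4 fires (3), giving H7.
Round 5 fires (6), giving B.

A5, B, E1, G, H7, J, K, L2, M6, N3, P, R9, V, W1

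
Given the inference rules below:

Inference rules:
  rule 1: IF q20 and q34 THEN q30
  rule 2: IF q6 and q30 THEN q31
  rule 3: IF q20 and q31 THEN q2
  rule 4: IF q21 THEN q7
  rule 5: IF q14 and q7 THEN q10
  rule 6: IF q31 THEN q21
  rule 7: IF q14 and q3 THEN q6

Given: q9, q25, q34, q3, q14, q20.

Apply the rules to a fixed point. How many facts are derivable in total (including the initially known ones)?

13

Round 1 — rule 1, rule 7, derive q30, q6.
Round 2 — rule 2, derive q31.
Round 3 — rule 3, rule 6, derive q2, q21.
Round 4 — rule 4, derive q7.
Round 5 — rule 5, derive q10.
Closure: {q10, q14, q2, q20, q21, q25, q3, q30, q31, q34, q6, q7, q9} — 13 facts.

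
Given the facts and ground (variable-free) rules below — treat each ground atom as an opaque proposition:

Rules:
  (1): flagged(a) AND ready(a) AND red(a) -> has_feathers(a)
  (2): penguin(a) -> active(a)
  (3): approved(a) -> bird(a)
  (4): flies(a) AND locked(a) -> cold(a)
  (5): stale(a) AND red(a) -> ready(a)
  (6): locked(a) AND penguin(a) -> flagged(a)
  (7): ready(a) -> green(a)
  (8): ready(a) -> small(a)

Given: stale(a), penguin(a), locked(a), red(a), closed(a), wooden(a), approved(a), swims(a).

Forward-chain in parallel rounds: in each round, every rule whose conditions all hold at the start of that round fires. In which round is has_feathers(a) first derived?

Round 1: (2) [penguin(a) -> active(a)]; (3) [approved(a) -> bird(a)]; (5) [stale(a) AND red(a) -> ready(a)]; (6) [locked(a) AND penguin(a) -> flagged(a)]. Adds active(a), bird(a), ready(a), flagged(a).
Round 2: (1) [flagged(a) AND ready(a) AND red(a) -> has_feathers(a)]; (7) [ready(a) -> green(a)]; (8) [ready(a) -> small(a)]. Adds has_feathers(a), green(a), small(a).
has_feathers(a) first appears in round 2.

2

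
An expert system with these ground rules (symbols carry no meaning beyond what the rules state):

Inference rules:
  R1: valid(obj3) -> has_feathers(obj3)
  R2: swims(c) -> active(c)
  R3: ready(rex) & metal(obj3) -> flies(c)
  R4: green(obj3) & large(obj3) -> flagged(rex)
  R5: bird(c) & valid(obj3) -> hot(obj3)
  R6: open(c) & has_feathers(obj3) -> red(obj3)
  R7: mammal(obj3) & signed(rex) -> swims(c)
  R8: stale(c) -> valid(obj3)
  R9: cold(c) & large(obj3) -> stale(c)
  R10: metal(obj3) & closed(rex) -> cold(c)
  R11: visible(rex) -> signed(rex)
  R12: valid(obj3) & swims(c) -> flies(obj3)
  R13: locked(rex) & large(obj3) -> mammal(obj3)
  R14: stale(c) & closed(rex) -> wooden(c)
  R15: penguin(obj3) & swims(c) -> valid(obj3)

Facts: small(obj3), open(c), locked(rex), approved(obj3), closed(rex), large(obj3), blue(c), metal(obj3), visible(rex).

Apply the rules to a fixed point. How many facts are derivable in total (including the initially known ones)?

[1] R10 [metal(obj3) & closed(rex) -> cold(c)]; R11 [visible(rex) -> signed(rex)]; R13 [locked(rex) & large(obj3) -> mammal(obj3)]. ⇒ new: cold(c), signed(rex), mammal(obj3).
[2] R7 [mammal(obj3) & signed(rex) -> swims(c)]; R9 [cold(c) & large(obj3) -> stale(c)]. ⇒ new: swims(c), stale(c).
[3] R2 [swims(c) -> active(c)]; R8 [stale(c) -> valid(obj3)]; R14 [stale(c) & closed(rex) -> wooden(c)]. ⇒ new: active(c), valid(obj3), wooden(c).
[4] R1 [valid(obj3) -> has_feathers(obj3)]; R12 [valid(obj3) & swims(c) -> flies(obj3)]. ⇒ new: has_feathers(obj3), flies(obj3).
[5] R6 [open(c) & has_feathers(obj3) -> red(obj3)]. ⇒ new: red(obj3).
Closure: {active(c), approved(obj3), blue(c), closed(rex), cold(c), flies(obj3), has_feathers(obj3), large(obj3), locked(rex), mammal(obj3), metal(obj3), open(c), red(obj3), signed(rex), small(obj3), stale(c), swims(c), valid(obj3), visible(rex), wooden(c)} — 20 facts.

20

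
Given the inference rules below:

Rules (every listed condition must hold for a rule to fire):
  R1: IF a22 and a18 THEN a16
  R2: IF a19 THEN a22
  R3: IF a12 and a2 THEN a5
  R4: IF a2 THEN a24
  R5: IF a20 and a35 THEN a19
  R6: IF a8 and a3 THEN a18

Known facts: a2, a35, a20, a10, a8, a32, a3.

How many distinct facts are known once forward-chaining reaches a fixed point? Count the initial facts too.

12

Round 1: R4 [IF a2 THEN a24]; R5 [IF a20 and a35 THEN a19]; R6 [IF a8 and a3 THEN a18]. New: a24, a19, a18.
Round 2: R2 [IF a19 THEN a22]. New: a22.
Round 3: R1 [IF a22 and a18 THEN a16]. New: a16.
Closure: {a10, a16, a18, a19, a2, a20, a22, a24, a3, a32, a35, a8} — 12 facts.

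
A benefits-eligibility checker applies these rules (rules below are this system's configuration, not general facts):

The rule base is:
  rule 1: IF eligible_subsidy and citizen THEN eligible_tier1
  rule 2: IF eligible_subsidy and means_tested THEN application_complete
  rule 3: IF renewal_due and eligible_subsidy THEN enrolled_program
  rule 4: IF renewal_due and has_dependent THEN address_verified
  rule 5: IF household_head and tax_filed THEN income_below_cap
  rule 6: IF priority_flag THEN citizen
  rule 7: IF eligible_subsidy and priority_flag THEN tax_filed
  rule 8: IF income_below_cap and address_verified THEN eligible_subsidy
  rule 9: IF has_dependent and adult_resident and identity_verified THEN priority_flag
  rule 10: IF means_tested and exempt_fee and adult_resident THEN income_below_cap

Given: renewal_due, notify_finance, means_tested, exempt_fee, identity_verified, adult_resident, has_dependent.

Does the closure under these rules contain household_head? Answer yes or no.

Round 1: rule 4 [IF renewal_due and has_dependent THEN address_verified]; rule 9 [IF has_dependent and adult_resident and identity_verified THEN priority_flag]; rule 10 [IF means_tested and exempt_fee and adult_resident THEN income_below_cap]. Adds address_verified, priority_flag, income_below_cap.
Round 2: rule 6 [IF priority_flag THEN citizen]; rule 8 [IF income_below_cap and address_verified THEN eligible_subsidy]. Adds citizen, eligible_subsidy.
Round 3: rule 1 [IF eligible_subsidy and citizen THEN eligible_tier1]; rule 2 [IF eligible_subsidy and means_tested THEN application_complete]; rule 3 [IF renewal_due and eligible_subsidy THEN enrolled_program]; rule 7 [IF eligible_subsidy and priority_flag THEN tax_filed]. Adds eligible_tier1, application_complete, enrolled_program, tax_filed.
Fixed point reached. No rule has household_head as a consequent, and it is not given.

no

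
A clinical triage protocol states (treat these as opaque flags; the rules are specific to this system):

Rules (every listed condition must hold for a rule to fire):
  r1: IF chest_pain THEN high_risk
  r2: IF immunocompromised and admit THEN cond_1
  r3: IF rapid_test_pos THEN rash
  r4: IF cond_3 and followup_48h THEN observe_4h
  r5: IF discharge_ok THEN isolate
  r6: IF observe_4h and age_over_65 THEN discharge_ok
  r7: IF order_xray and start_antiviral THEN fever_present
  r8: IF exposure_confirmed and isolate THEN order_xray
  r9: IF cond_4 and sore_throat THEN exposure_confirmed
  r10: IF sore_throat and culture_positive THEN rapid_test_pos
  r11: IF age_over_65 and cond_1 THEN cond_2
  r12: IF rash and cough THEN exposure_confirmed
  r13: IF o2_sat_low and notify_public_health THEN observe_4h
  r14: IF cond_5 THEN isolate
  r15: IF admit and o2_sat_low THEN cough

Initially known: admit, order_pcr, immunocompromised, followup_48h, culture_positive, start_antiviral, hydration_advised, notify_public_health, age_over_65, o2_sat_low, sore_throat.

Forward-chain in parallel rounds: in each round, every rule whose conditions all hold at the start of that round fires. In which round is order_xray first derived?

Round 1 — r2, r10, r13, r15, derive cond_1, rapid_test_pos, observe_4h, cough.
Round 2 — r3, r6, r11, derive rash, discharge_ok, cond_2.
Round 3 — r5, r12, derive isolate, exposure_confirmed.
Round 4 — r8, derive order_xray.
order_xray first appears in round 4.

4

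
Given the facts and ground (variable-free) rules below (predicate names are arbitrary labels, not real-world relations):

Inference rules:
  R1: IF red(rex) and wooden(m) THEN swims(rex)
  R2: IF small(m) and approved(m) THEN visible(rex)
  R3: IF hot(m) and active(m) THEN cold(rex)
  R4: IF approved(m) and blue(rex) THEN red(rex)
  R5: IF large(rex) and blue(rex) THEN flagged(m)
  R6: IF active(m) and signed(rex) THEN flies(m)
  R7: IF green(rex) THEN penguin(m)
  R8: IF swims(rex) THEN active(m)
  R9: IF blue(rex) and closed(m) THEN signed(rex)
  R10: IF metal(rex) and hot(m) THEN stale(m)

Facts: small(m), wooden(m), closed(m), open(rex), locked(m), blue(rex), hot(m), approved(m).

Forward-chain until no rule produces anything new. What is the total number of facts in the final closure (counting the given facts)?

Round 1 fires R2, R4, R9, giving visible(rex), red(rex), signed(rex).
Round 2 fires R1, giving swims(rex).
Round 3 fires R8, giving active(m).
Round 4 fires R3, R6, giving cold(rex), flies(m).
Closure: {active(m), approved(m), blue(rex), closed(m), cold(rex), flies(m), hot(m), locked(m), open(rex), red(rex), signed(rex), small(m), swims(rex), visible(rex), wooden(m)} — 15 facts.

15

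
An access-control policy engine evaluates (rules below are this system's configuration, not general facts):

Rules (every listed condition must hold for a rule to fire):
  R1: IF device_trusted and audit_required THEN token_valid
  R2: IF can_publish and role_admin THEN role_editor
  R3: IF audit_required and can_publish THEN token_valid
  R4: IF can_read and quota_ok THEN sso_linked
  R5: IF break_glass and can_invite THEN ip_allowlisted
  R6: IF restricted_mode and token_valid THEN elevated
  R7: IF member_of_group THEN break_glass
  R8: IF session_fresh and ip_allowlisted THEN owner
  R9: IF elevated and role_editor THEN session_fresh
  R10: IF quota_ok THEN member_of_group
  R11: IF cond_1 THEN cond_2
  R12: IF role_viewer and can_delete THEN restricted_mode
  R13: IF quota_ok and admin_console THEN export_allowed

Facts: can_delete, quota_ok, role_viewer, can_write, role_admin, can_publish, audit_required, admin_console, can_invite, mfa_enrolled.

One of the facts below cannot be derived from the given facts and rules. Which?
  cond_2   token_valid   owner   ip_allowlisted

cond_2

Round 1: R2 [IF can_publish and role_admin THEN role_editor]; R3 [IF audit_required and can_publish THEN token_valid]; R10 [IF quota_ok THEN member_of_group]; R12 [IF role_viewer and can_delete THEN restricted_mode]; R13 [IF quota_ok and admin_console THEN export_allowed]. Adds role_editor, token_valid, member_of_group, restricted_mode, export_allowed.
Round 2: R6 [IF restricted_mode and token_valid THEN elevated]; R7 [IF member_of_group THEN break_glass]. Adds elevated, break_glass.
Round 3: R5 [IF break_glass and can_invite THEN ip_allowlisted]; R9 [IF elevated and role_editor THEN session_fresh]. Adds ip_allowlisted, session_fresh.
Round 4: R8 [IF session_fresh and ip_allowlisted THEN owner]. Adds owner.
Derived: ip_allowlisted (round 3), owner (round 4), token_valid (round 1). cond_2 never appears in any round.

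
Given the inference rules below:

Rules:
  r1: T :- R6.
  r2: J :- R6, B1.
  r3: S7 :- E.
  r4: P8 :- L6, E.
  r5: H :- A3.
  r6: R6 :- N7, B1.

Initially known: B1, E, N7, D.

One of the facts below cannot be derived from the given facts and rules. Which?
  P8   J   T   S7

Round 1: r3 [S7 :- E.]; r6 [R6 :- N7, B1.]. Adds S7, R6.
Round 2: r1 [T :- R6.]; r2 [J :- R6, B1.]. Adds T, J.
Derived: S7 (round 1), J (round 2), T (round 2). P8 never appears in any round.

P8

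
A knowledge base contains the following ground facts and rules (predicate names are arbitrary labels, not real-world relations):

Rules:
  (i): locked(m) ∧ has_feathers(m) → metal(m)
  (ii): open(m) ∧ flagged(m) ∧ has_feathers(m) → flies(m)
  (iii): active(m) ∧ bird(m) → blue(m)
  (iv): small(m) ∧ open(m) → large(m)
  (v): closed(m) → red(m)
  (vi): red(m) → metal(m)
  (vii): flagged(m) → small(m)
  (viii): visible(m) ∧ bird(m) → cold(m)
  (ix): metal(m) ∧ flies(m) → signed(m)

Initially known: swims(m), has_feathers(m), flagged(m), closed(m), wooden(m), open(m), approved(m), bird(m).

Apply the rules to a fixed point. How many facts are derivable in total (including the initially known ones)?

[1] (ii) [open(m) ∧ flagged(m) ∧ has_feathers(m) → flies(m)]; (v) [closed(m) → red(m)]; (vii) [flagged(m) → small(m)]. ⇒ new: flies(m), red(m), small(m).
[2] (iv) [small(m) ∧ open(m) → large(m)]; (vi) [red(m) → metal(m)]. ⇒ new: large(m), metal(m).
[3] (ix) [metal(m) ∧ flies(m) → signed(m)]. ⇒ new: signed(m).
Closure: {approved(m), bird(m), closed(m), flagged(m), flies(m), has_feathers(m), large(m), metal(m), open(m), red(m), signed(m), small(m), swims(m), wooden(m)} — 14 facts.

14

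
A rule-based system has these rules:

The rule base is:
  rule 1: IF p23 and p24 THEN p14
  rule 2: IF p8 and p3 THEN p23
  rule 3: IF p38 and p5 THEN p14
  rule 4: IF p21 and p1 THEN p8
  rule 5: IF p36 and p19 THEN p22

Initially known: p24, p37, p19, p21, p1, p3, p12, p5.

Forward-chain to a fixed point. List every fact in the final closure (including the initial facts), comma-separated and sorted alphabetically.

Round 1: rule 4 [IF p21 and p1 THEN p8]. Adds p8.
Round 2: rule 2 [IF p8 and p3 THEN p23]. Adds p23.
Round 3: rule 1 [IF p23 and p24 THEN p14]. Adds p14.

p1, p12, p14, p19, p21, p23, p24, p3, p37, p5, p8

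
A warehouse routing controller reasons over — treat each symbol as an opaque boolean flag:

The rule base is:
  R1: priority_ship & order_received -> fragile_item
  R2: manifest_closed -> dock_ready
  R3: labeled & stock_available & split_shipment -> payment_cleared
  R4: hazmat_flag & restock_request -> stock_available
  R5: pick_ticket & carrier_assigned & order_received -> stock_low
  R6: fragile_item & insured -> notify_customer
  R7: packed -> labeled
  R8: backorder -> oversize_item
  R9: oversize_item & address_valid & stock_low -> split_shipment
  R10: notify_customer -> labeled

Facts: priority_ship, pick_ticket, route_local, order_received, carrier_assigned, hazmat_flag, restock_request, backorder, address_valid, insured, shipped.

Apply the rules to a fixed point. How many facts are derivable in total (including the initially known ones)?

19

Round 1: R1 [priority_ship & order_received -> fragile_item]; R4 [hazmat_flag & restock_request -> stock_available]; R5 [pick_ticket & carrier_assigned & order_received -> stock_low]; R8 [backorder -> oversize_item]. New: fragile_item, stock_available, stock_low, oversize_item.
Round 2: R6 [fragile_item & insured -> notify_customer]; R9 [oversize_item & address_valid & stock_low -> split_shipment]. New: notify_customer, split_shipment.
Round 3: R10 [notify_customer -> labeled]. New: labeled.
Round 4: R3 [labeled & stock_available & split_shipment -> payment_cleared]. New: payment_cleared.
Closure: {address_valid, backorder, carrier_assigned, fragile_item, hazmat_flag, insured, labeled, notify_customer, order_received, oversize_item, payment_cleared, pick_ticket, priority_ship, restock_request, route_local, shipped, split_shipment, stock_available, stock_low} — 19 facts.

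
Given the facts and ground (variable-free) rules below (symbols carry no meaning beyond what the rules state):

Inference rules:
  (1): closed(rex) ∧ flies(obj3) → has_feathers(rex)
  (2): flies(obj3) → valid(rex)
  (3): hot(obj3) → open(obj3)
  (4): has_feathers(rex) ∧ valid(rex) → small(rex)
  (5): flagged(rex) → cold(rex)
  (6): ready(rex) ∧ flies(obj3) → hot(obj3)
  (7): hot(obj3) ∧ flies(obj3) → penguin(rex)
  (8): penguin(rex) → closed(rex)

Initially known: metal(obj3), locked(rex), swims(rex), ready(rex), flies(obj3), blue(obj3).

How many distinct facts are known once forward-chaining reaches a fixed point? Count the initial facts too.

13

Round 1: (2) [flies(obj3) → valid(rex)]; (6) [ready(rex) ∧ flies(obj3) → hot(obj3)]. Adds valid(rex), hot(obj3).
Round 2: (3) [hot(obj3) → open(obj3)]; (7) [hot(obj3) ∧ flies(obj3) → penguin(rex)]. Adds open(obj3), penguin(rex).
Round 3: (8) [penguin(rex) → closed(rex)]. Adds closed(rex).
Round 4: (1) [closed(rex) ∧ flies(obj3) → has_feathers(rex)]. Adds has_feathers(rex).
Round 5: (4) [has_feathers(rex) ∧ valid(rex) → small(rex)]. Adds small(rex).
Closure: {blue(obj3), closed(rex), flies(obj3), has_feathers(rex), hot(obj3), locked(rex), metal(obj3), open(obj3), penguin(rex), ready(rex), small(rex), swims(rex), valid(rex)} — 13 facts.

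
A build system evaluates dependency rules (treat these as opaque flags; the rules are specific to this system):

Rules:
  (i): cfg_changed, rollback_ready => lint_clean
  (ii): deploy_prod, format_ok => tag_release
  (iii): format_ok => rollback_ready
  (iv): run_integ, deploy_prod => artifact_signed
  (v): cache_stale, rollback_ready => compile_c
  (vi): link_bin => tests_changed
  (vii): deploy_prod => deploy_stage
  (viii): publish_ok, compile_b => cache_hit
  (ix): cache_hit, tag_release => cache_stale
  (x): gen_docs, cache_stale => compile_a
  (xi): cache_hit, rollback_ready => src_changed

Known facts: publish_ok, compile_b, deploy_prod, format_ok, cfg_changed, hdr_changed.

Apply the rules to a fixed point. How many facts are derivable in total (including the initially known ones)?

Round 1: (ii) [deploy_prod, format_ok => tag_release]; (iii) [format_ok => rollback_ready]; (vii) [deploy_prod => deploy_stage]; (viii) [publish_ok, compile_b => cache_hit]. New: tag_release, rollback_ready, deploy_stage, cache_hit.
Round 2: (i) [cfg_changed, rollback_ready => lint_clean]; (ix) [cache_hit, tag_release => cache_stale]; (xi) [cache_hit, rollback_ready => src_changed]. New: lint_clean, cache_stale, src_changed.
Round 3: (v) [cache_stale, rollback_ready => compile_c]. New: compile_c.
Closure: {cache_hit, cache_stale, cfg_changed, compile_b, compile_c, deploy_prod, deploy_stage, format_ok, hdr_changed, lint_clean, publish_ok, rollback_ready, src_changed, tag_release} — 14 facts.

14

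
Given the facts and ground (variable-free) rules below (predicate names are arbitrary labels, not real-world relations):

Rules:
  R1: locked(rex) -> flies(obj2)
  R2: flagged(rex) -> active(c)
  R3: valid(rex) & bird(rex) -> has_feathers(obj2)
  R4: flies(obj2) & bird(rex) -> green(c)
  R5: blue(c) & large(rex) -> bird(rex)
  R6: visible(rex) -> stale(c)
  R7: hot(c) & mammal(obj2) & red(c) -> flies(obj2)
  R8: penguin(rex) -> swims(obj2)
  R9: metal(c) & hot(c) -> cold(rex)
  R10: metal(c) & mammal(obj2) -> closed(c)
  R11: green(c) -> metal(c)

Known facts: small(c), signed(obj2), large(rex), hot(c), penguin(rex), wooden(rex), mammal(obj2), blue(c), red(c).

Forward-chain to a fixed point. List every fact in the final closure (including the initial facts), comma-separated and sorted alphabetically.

bird(rex), blue(c), closed(c), cold(rex), flies(obj2), green(c), hot(c), large(rex), mammal(obj2), metal(c), penguin(rex), red(c), signed(obj2), small(c), swims(obj2), wooden(rex)

[1] R5 [blue(c) & large(rex) -> bird(rex)]; R7 [hot(c) & mammal(obj2) & red(c) -> flies(obj2)]; R8 [penguin(rex) -> swims(obj2)]. ⇒ new: bird(rex), flies(obj2), swims(obj2).
[2] R4 [flies(obj2) & bird(rex) -> green(c)]. ⇒ new: green(c).
[3] R11 [green(c) -> metal(c)]. ⇒ new: metal(c).
[4] R9 [metal(c) & hot(c) -> cold(rex)]; R10 [metal(c) & mammal(obj2) -> closed(c)]. ⇒ new: cold(rex), closed(c).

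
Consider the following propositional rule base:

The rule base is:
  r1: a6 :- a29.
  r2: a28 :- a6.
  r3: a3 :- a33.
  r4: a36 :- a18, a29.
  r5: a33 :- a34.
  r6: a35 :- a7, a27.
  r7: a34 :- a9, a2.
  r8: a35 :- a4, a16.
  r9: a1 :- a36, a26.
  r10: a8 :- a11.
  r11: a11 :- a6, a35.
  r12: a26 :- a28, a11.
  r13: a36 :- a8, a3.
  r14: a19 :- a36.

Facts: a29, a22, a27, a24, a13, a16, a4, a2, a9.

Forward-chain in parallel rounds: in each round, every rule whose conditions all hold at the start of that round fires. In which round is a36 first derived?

4

Round 1: r1 [a6 :- a29.]; r7 [a34 :- a9, a2.]; r8 [a35 :- a4, a16.]. New: a6, a34, a35.
Round 2: r2 [a28 :- a6.]; r5 [a33 :- a34.]; r11 [a11 :- a6, a35.]. New: a28, a33, a11.
Round 3: r3 [a3 :- a33.]; r10 [a8 :- a11.]; r12 [a26 :- a28, a11.]. New: a3, a8, a26.
Round 4: r13 [a36 :- a8, a3.]. New: a36.
a36 first appears in round 4.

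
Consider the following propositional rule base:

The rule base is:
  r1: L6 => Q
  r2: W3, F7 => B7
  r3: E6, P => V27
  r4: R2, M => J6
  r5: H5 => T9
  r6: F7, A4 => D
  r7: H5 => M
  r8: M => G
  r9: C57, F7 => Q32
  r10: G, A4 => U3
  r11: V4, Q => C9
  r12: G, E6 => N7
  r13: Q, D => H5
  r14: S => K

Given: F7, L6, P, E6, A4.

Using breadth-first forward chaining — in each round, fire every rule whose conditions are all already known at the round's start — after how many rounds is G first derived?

Round 1 — r1, r3, r6, derive Q, V27, D.
Round 2 — r13, derive H5.
Round 3 — r5, r7, derive T9, M.
Round 4 — r8, derive G.
G first appears in round 4.

4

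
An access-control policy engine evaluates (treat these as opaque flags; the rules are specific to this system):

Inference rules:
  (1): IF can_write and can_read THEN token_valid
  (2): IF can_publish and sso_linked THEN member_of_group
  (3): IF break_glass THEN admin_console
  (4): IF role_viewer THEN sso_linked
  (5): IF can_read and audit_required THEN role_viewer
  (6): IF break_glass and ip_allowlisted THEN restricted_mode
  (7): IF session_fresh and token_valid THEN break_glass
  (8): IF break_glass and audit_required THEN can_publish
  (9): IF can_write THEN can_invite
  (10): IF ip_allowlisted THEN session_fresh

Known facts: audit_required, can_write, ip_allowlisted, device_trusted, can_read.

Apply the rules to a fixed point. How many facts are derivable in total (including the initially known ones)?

15

[1] (1) [IF can_write and can_read THEN token_valid]; (5) [IF can_read and audit_required THEN role_viewer]; (9) [IF can_write THEN can_invite]; (10) [IF ip_allowlisted THEN session_fresh]. ⇒ new: token_valid, role_viewer, can_invite, session_fresh.
[2] (4) [IF role_viewer THEN sso_linked]; (7) [IF session_fresh and token_valid THEN break_glass]. ⇒ new: sso_linked, break_glass.
[3] (3) [IF break_glass THEN admin_console]; (6) [IF break_glass and ip_allowlisted THEN restricted_mode]; (8) [IF break_glass and audit_required THEN can_publish]. ⇒ new: admin_console, restricted_mode, can_publish.
[4] (2) [IF can_publish and sso_linked THEN member_of_group]. ⇒ new: member_of_group.
Closure: {admin_console, audit_required, break_glass, can_invite, can_publish, can_read, can_write, device_trusted, ip_allowlisted, member_of_group, restricted_mode, role_viewer, session_fresh, sso_linked, token_valid} — 15 facts.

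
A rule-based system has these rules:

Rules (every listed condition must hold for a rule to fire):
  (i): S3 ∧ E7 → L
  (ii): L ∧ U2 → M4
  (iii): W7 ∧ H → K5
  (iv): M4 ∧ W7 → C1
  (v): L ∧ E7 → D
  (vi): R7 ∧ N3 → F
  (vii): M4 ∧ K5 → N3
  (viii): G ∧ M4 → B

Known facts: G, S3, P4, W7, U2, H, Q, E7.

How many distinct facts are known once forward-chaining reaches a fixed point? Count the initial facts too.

15

[1] (i) [S3 ∧ E7 → L]; (iii) [W7 ∧ H → K5]. ⇒ new: L, K5.
[2] (ii) [L ∧ U2 → M4]; (v) [L ∧ E7 → D]. ⇒ new: M4, D.
[3] (iv) [M4 ∧ W7 → C1]; (vii) [M4 ∧ K5 → N3]; (viii) [G ∧ M4 → B]. ⇒ new: C1, N3, B.
Closure: {B, C1, D, E7, G, H, K5, L, M4, N3, P4, Q, S3, U2, W7} — 15 facts.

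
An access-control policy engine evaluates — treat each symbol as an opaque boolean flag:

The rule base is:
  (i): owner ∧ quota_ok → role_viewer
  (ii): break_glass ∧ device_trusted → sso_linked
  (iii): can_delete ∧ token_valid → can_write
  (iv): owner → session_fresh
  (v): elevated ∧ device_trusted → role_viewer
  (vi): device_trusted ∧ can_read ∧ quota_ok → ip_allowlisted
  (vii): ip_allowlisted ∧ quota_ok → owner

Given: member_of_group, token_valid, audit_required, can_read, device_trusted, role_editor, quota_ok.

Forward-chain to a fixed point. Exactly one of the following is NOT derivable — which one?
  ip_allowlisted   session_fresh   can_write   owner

can_write

Round 1: (vi) [device_trusted ∧ can_read ∧ quota_ok → ip_allowlisted]. New: ip_allowlisted.
Round 2: (vii) [ip_allowlisted ∧ quota_ok → owner]. New: owner.
Round 3: (i) [owner ∧ quota_ok → role_viewer]; (iv) [owner → session_fresh]. New: role_viewer, session_fresh.
Derived: session_fresh (round 3), owner (round 2), ip_allowlisted (round 1). can_write never appears in any round.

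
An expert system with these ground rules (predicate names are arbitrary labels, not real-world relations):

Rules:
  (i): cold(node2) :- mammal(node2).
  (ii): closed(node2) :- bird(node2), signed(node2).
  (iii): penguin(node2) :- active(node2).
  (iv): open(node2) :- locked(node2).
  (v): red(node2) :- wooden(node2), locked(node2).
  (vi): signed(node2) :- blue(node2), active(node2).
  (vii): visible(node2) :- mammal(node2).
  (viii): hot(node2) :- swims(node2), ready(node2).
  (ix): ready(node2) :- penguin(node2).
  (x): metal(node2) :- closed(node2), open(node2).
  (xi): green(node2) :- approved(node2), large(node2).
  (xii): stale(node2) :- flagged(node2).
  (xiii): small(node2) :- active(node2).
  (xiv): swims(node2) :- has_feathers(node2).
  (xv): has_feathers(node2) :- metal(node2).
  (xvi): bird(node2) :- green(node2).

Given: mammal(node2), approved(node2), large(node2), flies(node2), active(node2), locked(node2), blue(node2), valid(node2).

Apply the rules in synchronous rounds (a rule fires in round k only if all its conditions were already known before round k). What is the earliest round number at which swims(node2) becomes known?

6

Round 1 — (i), (iii), (iv), (vi), (vii), (xi), (xiii), derive cold(node2), penguin(node2), open(node2), signed(node2), visible(node2), green(node2), small(node2).
Round 2 — (ix), (xvi), derive ready(node2), bird(node2).
Round 3 — (ii), derive closed(node2).
Round 4 — (x), derive metal(node2).
Round 5 — (xv), derive has_feathers(node2).
Round 6 — (xiv), derive swims(node2).
swims(node2) first appears in round 6.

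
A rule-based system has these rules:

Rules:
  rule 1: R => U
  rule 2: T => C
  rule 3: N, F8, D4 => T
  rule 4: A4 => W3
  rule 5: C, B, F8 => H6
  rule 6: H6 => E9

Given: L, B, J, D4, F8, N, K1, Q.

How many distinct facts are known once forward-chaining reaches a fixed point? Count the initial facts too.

12

Round 1: rule 3 [N, F8, D4 => T]. New: T.
Round 2: rule 2 [T => C]. New: C.
Round 3: rule 5 [C, B, F8 => H6]. New: H6.
Round 4: rule 6 [H6 => E9]. New: E9.
Closure: {B, C, D4, E9, F8, H6, J, K1, L, N, Q, T} — 12 facts.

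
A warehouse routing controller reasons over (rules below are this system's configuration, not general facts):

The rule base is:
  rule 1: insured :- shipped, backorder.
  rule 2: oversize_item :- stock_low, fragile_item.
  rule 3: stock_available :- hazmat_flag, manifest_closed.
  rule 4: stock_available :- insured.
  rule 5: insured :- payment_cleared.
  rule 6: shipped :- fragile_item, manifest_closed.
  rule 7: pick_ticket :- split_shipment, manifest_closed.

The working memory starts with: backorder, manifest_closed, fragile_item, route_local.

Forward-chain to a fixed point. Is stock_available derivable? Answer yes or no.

yes

Round 1: rule 6 [shipped :- fragile_item, manifest_closed.]. New: shipped.
Round 2: rule 1 [insured :- shipped, backorder.]. New: insured.
Round 3: rule 4 [stock_available :- insured.]. New: stock_available.
stock_available appears in round 3, so it is derivable.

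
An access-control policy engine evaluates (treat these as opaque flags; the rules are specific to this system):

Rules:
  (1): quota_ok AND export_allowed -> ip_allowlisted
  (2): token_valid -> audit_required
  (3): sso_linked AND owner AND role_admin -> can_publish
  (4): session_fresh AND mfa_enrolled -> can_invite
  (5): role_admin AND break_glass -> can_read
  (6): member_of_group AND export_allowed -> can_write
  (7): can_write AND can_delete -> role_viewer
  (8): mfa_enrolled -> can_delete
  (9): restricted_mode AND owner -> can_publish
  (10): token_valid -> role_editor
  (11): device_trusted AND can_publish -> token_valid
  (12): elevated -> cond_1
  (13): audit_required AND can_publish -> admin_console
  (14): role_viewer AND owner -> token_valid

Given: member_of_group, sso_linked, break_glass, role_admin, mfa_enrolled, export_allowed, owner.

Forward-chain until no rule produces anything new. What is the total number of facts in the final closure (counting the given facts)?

16

Round 1: (3) [sso_linked AND owner AND role_admin -> can_publish]; (5) [role_admin AND break_glass -> can_read]; (6) [member_of_group AND export_allowed -> can_write]; (8) [mfa_enrolled -> can_delete]. New: can_publish, can_read, can_write, can_delete.
Round 2: (7) [can_write AND can_delete -> role_viewer]. New: role_viewer.
Round 3: (14) [role_viewer AND owner -> token_valid]. New: token_valid.
Round 4: (2) [token_valid -> audit_required]; (10) [token_valid -> role_editor]. New: audit_required, role_editor.
Round 5: (13) [audit_required AND can_publish -> admin_console]. New: admin_console.
Closure: {admin_console, audit_required, break_glass, can_delete, can_publish, can_read, can_write, export_allowed, member_of_group, mfa_enrolled, owner, role_admin, role_editor, role_viewer, sso_linked, token_valid} — 16 facts.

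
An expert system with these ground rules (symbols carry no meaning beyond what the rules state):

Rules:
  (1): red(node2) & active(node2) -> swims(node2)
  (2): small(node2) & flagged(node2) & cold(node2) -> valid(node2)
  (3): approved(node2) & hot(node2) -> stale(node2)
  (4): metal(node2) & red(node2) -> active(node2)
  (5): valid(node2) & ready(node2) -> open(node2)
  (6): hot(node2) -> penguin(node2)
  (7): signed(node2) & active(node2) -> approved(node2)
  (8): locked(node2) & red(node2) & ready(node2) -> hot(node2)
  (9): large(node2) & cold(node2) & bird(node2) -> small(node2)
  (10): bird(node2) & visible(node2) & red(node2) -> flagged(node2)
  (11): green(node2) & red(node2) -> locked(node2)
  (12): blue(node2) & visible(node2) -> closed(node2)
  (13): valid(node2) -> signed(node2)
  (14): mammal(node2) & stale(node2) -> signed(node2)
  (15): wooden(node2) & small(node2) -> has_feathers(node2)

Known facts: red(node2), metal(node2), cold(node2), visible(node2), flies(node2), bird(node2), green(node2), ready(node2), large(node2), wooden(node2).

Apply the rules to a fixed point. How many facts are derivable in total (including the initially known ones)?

Round 1 — (4), (9), (10), (11), derive active(node2), small(node2), flagged(node2), locked(node2).
Round 2 — (1), (2), (8), (15), derive swims(node2), valid(node2), hot(node2), has_feathers(node2).
Round 3 — (5), (6), (13), derive open(node2), penguin(node2), signed(node2).
Round 4 — (7), derive approved(node2).
Round 5 — (3), derive stale(node2).
Closure: {active(node2), approved(node2), bird(node2), cold(node2), flagged(node2), flies(node2), green(node2), has_feathers(node2), hot(node2), large(node2), locked(node2), metal(node2), open(node2), penguin(node2), ready(node2), red(node2), signed(node2), small(node2), stale(node2), swims(node2), valid(node2), visible(node2), wooden(node2)} — 23 facts.

23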